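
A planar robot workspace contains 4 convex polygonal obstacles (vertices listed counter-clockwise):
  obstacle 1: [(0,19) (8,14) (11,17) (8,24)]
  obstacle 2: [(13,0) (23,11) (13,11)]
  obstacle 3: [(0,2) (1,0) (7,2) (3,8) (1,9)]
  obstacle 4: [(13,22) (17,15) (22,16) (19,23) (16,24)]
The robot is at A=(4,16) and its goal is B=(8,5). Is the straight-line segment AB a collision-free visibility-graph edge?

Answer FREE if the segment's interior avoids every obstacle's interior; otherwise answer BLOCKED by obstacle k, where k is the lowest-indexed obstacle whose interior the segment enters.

Obstacle 1 [(0,19) (8,14) (11,17) (8,24)]:
  edge (0,19)–(8,14): clear
  edge (8,14)–(11,17): clear
  edge (11,17)–(8,24): clear
  edge (8,24)–(0,19): clear
  midpoint (6,21/2) outside
  → clear
Obstacle 2 [(13,0) (23,11) (13,11)]:
  edge (13,0)–(23,11): clear
  edge (23,11)–(13,11): clear
  edge (13,11)–(13,0): clear
  midpoint (6,21/2) outside
  → clear
Obstacle 3 [(0,2) (1,0) (7,2) (3,8) (1,9)]:
  edge (0,2)–(1,0): clear
  edge (1,0)–(7,2): clear
  edge (7,2)–(3,8): clear
  edge (3,8)–(1,9): clear
  edge (1,9)–(0,2): clear
  midpoint (6,21/2) outside
  → clear
Obstacle 4 [(13,22) (17,15) (22,16) (19,23) (16,24)]:
  edge (13,22)–(17,15): clear
  edge (17,15)–(22,16): clear
  edge (22,16)–(19,23): clear
  edge (19,23)–(16,24): clear
  edge (16,24)–(13,22): clear
  midpoint (6,21/2) outside
  → clear

FREE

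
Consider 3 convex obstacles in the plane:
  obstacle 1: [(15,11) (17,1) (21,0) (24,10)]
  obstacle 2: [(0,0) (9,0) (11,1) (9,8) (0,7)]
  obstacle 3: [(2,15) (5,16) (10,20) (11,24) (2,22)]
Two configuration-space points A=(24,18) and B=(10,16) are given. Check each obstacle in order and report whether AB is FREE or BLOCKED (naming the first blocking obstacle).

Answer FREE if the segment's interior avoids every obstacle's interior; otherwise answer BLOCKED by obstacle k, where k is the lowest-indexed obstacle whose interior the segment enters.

FREE

Obstacle 1 [(15,11) (17,1) (21,0) (24,10)]:
  edge (15,11)–(17,1): clear
  edge (17,1)–(21,0): clear
  edge (21,0)–(24,10): clear
  edge (24,10)–(15,11): clear
  midpoint (17,17) outside
  → clear
Obstacle 2 [(0,0) (9,0) (11,1) (9,8) (0,7)]:
  edge (0,0)–(9,0): clear
  edge (9,0)–(11,1): clear
  edge (11,1)–(9,8): clear
  edge (9,8)–(0,7): clear
  edge (0,7)–(0,0): clear
  midpoint (17,17) outside
  → clear
Obstacle 3 [(2,15) (5,16) (10,20) (11,24) (2,22)]:
  edge (2,15)–(5,16): clear
  edge (5,16)–(10,20): clear
  edge (10,20)–(11,24): clear
  edge (11,24)–(2,22): clear
  edge (2,22)–(2,15): clear
  midpoint (17,17) outside
  → clear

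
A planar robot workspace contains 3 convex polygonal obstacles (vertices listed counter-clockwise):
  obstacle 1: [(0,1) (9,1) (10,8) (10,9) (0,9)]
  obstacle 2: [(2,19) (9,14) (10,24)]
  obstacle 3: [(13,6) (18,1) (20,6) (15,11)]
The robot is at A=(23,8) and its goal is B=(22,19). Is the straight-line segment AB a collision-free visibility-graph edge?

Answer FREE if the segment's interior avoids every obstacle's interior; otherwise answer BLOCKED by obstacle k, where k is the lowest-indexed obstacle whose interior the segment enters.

FREE

Obstacle 1 [(0,1) (9,1) (10,8) (10,9) (0,9)]:
  edge (0,1)–(9,1): clear
  edge (9,1)–(10,8): clear
  edge (10,8)–(10,9): clear
  edge (10,9)–(0,9): clear
  edge (0,9)–(0,1): clear
  midpoint (45/2,27/2) outside
  → clear
Obstacle 2 [(2,19) (9,14) (10,24)]:
  edge (2,19)–(9,14): clear
  edge (9,14)–(10,24): clear
  edge (10,24)–(2,19): clear
  midpoint (45/2,27/2) outside
  → clear
Obstacle 3 [(13,6) (18,1) (20,6) (15,11)]:
  edge (13,6)–(18,1): clear
  edge (18,1)–(20,6): clear
  edge (20,6)–(15,11): clear
  edge (15,11)–(13,6): clear
  midpoint (45/2,27/2) outside
  → clear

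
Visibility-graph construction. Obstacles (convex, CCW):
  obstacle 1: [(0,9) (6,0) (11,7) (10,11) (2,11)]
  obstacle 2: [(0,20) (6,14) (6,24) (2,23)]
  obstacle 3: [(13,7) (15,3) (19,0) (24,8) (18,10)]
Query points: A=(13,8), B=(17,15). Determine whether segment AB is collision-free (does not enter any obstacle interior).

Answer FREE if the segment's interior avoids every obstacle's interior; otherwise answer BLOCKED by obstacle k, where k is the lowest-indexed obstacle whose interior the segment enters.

Obstacle 1 [(0,9) (6,0) (11,7) (10,11) (2,11)]:
  edge (0,9)–(6,0): clear
  edge (6,0)–(11,7): clear
  edge (11,7)–(10,11): clear
  edge (10,11)–(2,11): clear
  edge (2,11)–(0,9): clear
  midpoint (15,23/2) outside
  → clear
Obstacle 2 [(0,20) (6,14) (6,24) (2,23)]:
  edge (0,20)–(6,14): clear
  edge (6,14)–(6,24): clear
  edge (6,24)–(2,23): clear
  edge (2,23)–(0,20): clear
  midpoint (15,23/2) outside
  → clear
Obstacle 3 [(13,7) (15,3) (19,0) (24,8) (18,10)]:
  edge (13,7)–(15,3): clear
  edge (15,3)–(19,0): clear
  edge (19,0)–(24,8): clear
  edge (24,8)–(18,10): clear
  edge (18,10)–(13,7): clear
  midpoint (15,23/2) outside
  → clear

FREE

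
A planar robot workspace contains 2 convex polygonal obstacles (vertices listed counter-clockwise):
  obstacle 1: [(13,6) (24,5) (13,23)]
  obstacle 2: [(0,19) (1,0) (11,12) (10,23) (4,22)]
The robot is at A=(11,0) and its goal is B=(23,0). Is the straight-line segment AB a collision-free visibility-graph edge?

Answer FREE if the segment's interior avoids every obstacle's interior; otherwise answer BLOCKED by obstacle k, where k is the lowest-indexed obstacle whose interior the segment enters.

FREE

Obstacle 1 [(13,6) (24,5) (13,23)]:
  edge (13,6)–(24,5): clear
  edge (24,5)–(13,23): clear
  edge (13,23)–(13,6): clear
  midpoint (17,0) outside
  → clear
Obstacle 2 [(0,19) (1,0) (11,12) (10,23) (4,22)]:
  edge (0,19)–(1,0): clear
  edge (1,0)–(11,12): clear
  edge (11,12)–(10,23): clear
  edge (10,23)–(4,22): clear
  edge (4,22)–(0,19): clear
  midpoint (17,0) outside
  → clear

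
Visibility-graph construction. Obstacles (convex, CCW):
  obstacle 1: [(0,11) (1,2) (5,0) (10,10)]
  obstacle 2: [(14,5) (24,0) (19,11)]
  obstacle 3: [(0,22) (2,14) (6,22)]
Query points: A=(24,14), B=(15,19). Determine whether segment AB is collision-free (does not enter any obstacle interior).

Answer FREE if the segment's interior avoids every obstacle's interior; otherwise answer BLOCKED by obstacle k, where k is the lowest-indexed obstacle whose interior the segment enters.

FREE

Obstacle 1 [(0,11) (1,2) (5,0) (10,10)]:
  edge (0,11)–(1,2): clear
  edge (1,2)–(5,0): clear
  edge (5,0)–(10,10): clear
  edge (10,10)–(0,11): clear
  midpoint (39/2,33/2) outside
  → clear
Obstacle 2 [(14,5) (24,0) (19,11)]:
  edge (14,5)–(24,0): clear
  edge (24,0)–(19,11): clear
  edge (19,11)–(14,5): clear
  midpoint (39/2,33/2) outside
  → clear
Obstacle 3 [(0,22) (2,14) (6,22)]:
  edge (0,22)–(2,14): clear
  edge (2,14)–(6,22): clear
  edge (6,22)–(0,22): clear
  midpoint (39/2,33/2) outside
  → clear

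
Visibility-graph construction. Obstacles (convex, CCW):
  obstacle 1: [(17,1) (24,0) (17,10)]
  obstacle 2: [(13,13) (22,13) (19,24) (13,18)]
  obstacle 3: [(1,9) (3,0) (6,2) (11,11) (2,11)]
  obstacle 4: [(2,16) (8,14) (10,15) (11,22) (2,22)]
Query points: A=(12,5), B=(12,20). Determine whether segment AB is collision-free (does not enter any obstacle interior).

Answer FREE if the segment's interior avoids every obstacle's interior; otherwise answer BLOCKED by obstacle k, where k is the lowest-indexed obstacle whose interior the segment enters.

Obstacle 1 [(17,1) (24,0) (17,10)]:
  edge (17,1)–(24,0): clear
  edge (24,0)–(17,10): clear
  edge (17,10)–(17,1): clear
  midpoint (12,25/2) outside
  → clear
Obstacle 2 [(13,13) (22,13) (19,24) (13,18)]:
  edge (13,13)–(22,13): clear
  edge (22,13)–(19,24): clear
  edge (19,24)–(13,18): clear
  edge (13,18)–(13,13): clear
  midpoint (12,25/2) outside
  → clear
Obstacle 3 [(1,9) (3,0) (6,2) (11,11) (2,11)]:
  edge (1,9)–(3,0): clear
  edge (3,0)–(6,2): clear
  edge (6,2)–(11,11): clear
  edge (11,11)–(2,11): clear
  edge (2,11)–(1,9): clear
  midpoint (12,25/2) outside
  → clear
Obstacle 4 [(2,16) (8,14) (10,15) (11,22) (2,22)]:
  edge (2,16)–(8,14): clear
  edge (8,14)–(10,15): clear
  edge (10,15)–(11,22): clear
  edge (11,22)–(2,22): clear
  edge (2,22)–(2,16): clear
  midpoint (12,25/2) outside
  → clear

FREE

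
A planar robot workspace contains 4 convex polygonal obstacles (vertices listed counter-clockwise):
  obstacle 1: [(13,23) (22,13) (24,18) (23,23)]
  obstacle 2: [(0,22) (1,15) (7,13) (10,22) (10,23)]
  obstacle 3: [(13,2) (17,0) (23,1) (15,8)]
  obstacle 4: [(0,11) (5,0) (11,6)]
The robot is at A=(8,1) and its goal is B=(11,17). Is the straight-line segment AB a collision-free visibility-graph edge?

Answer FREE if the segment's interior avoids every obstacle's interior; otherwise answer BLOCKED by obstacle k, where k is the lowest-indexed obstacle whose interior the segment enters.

BLOCKED by obstacle 4

Obstacle 1 [(13,23) (22,13) (24,18) (23,23)]:
  edge (13,23)–(22,13): clear
  edge (22,13)–(24,18): clear
  edge (24,18)–(23,23): clear
  edge (23,23)–(13,23): clear
  midpoint (19/2,9) outside
  → clear
Obstacle 2 [(0,22) (1,15) (7,13) (10,22) (10,23)]:
  edge (0,22)–(1,15): clear
  edge (1,15)–(7,13): clear
  edge (7,13)–(10,22): clear
  edge (10,22)–(10,23): clear
  edge (10,23)–(0,22): clear
  midpoint (19/2,9) outside
  → clear
Obstacle 3 [(13,2) (17,0) (23,1) (15,8)]:
  edge (13,2)–(17,0): clear
  edge (17,0)–(23,1): clear
  edge (23,1)–(15,8): clear
  edge (15,8)–(13,2): clear
  midpoint (19/2,9) outside
  → clear
Obstacle 4 [(0,11) (5,0) (11,6)]:
  edge (0,11)–(5,0): clear
  edge (5,0)–(11,6): crosses AB
  edge (11,6)–(0,11): crosses AB
  → BLOCKED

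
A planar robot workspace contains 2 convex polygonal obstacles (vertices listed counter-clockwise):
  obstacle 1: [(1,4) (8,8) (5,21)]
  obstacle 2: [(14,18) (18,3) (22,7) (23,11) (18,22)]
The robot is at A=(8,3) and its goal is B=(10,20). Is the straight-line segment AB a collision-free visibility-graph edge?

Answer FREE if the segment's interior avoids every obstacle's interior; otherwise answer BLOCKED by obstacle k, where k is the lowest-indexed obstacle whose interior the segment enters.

Obstacle 1 [(1,4) (8,8) (5,21)]:
  edge (1,4)–(8,8): clear
  edge (8,8)–(5,21): clear
  edge (5,21)–(1,4): clear
  midpoint (9,23/2) outside
  → clear
Obstacle 2 [(14,18) (18,3) (22,7) (23,11) (18,22)]:
  edge (14,18)–(18,3): clear
  edge (18,3)–(22,7): clear
  edge (22,7)–(23,11): clear
  edge (23,11)–(18,22): clear
  edge (18,22)–(14,18): clear
  midpoint (9,23/2) outside
  → clear

FREE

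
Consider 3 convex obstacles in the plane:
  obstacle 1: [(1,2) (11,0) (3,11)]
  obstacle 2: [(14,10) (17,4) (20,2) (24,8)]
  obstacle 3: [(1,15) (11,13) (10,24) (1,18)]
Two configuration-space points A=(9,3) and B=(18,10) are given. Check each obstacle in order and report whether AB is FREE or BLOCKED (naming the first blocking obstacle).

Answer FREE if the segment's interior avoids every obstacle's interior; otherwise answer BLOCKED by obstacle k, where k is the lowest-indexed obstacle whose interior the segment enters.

Obstacle 1 [(1,2) (11,0) (3,11)]:
  edge (1,2)–(11,0): clear
  edge (11,0)–(3,11): clear
  edge (3,11)–(1,2): clear
  midpoint (27/2,13/2) outside
  → clear
Obstacle 2 [(14,10) (17,4) (20,2) (24,8)]:
  edge (14,10)–(17,4): crosses AB
  edge (17,4)–(20,2): clear
  edge (20,2)–(24,8): clear
  edge (24,8)–(14,10): crosses AB
  → BLOCKED
Obstacle 3 [(1,15) (11,13) (10,24) (1,18)]:
  edge (1,15)–(11,13): clear
  edge (11,13)–(10,24): clear
  edge (10,24)–(1,18): clear
  edge (1,18)–(1,15): clear
  midpoint (27/2,13/2) outside
  → clear

BLOCKED by obstacle 2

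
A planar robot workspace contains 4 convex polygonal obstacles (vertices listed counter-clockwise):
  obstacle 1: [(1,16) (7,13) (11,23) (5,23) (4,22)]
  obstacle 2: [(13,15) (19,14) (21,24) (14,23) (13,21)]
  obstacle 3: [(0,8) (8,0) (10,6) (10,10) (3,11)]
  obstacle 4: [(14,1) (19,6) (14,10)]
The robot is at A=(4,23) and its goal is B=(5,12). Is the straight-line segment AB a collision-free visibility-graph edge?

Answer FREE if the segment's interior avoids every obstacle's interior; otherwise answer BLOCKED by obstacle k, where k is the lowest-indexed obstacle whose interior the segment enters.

Obstacle 1 [(1,16) (7,13) (11,23) (5,23) (4,22)]:
  edge (1,16)–(7,13): crosses AB
  edge (7,13)–(11,23): clear
  edge (11,23)–(5,23): clear
  edge (5,23)–(4,22): crosses AB
  edge (4,22)–(1,16): clear
  → BLOCKED
Obstacle 2 [(13,15) (19,14) (21,24) (14,23) (13,21)]:
  edge (13,15)–(19,14): clear
  edge (19,14)–(21,24): clear
  edge (21,24)–(14,23): clear
  edge (14,23)–(13,21): clear
  edge (13,21)–(13,15): clear
  midpoint (9/2,35/2) outside
  → clear
Obstacle 3 [(0,8) (8,0) (10,6) (10,10) (3,11)]:
  edge (0,8)–(8,0): clear
  edge (8,0)–(10,6): clear
  edge (10,6)–(10,10): clear
  edge (10,10)–(3,11): clear
  edge (3,11)–(0,8): clear
  midpoint (9/2,35/2) outside
  → clear
Obstacle 4 [(14,1) (19,6) (14,10)]:
  edge (14,1)–(19,6): clear
  edge (19,6)–(14,10): clear
  edge (14,10)–(14,1): clear
  midpoint (9/2,35/2) outside
  → clear

BLOCKED by obstacle 1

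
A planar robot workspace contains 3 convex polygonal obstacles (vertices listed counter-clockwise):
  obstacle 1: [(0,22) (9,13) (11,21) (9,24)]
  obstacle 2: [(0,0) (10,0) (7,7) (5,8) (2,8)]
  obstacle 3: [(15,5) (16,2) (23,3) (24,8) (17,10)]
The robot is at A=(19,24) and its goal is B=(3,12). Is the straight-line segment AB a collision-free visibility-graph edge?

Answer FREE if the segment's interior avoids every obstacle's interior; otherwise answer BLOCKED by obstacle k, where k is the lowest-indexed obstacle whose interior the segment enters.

BLOCKED by obstacle 1

Obstacle 1 [(0,22) (9,13) (11,21) (9,24)]:
  edge (0,22)–(9,13): crosses AB
  edge (9,13)–(11,21): crosses AB
  edge (11,21)–(9,24): clear
  edge (9,24)–(0,22): clear
  → BLOCKED
Obstacle 2 [(0,0) (10,0) (7,7) (5,8) (2,8)]:
  edge (0,0)–(10,0): clear
  edge (10,0)–(7,7): clear
  edge (7,7)–(5,8): clear
  edge (5,8)–(2,8): clear
  edge (2,8)–(0,0): clear
  midpoint (11,18) outside
  → clear
Obstacle 3 [(15,5) (16,2) (23,3) (24,8) (17,10)]:
  edge (15,5)–(16,2): clear
  edge (16,2)–(23,3): clear
  edge (23,3)–(24,8): clear
  edge (24,8)–(17,10): clear
  edge (17,10)–(15,5): clear
  midpoint (11,18) outside
  → clear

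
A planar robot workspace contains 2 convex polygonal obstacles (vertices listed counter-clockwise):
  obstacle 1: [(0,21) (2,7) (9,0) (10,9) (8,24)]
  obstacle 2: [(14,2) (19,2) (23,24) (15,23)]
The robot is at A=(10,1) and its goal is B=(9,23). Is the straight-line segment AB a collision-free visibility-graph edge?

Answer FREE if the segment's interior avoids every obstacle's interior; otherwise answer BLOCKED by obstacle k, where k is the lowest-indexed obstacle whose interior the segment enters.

Obstacle 1 [(0,21) (2,7) (9,0) (10,9) (8,24)]:
  edge (0,21)–(2,7): clear
  edge (2,7)–(9,0): clear
  edge (9,0)–(10,9): crosses AB
  edge (10,9)–(8,24): crosses AB
  edge (8,24)–(0,21): clear
  → BLOCKED
Obstacle 2 [(14,2) (19,2) (23,24) (15,23)]:
  edge (14,2)–(19,2): clear
  edge (19,2)–(23,24): clear
  edge (23,24)–(15,23): clear
  edge (15,23)–(14,2): clear
  midpoint (19/2,12) outside
  → clear

BLOCKED by obstacle 1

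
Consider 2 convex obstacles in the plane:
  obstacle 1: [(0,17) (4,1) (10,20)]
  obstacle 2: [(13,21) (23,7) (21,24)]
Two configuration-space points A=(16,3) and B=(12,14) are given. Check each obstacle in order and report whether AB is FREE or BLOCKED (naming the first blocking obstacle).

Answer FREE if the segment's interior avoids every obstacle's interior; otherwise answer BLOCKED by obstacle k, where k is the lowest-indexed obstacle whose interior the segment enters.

Obstacle 1 [(0,17) (4,1) (10,20)]:
  edge (0,17)–(4,1): clear
  edge (4,1)–(10,20): clear
  edge (10,20)–(0,17): clear
  midpoint (14,17/2) outside
  → clear
Obstacle 2 [(13,21) (23,7) (21,24)]:
  edge (13,21)–(23,7): clear
  edge (23,7)–(21,24): clear
  edge (21,24)–(13,21): clear
  midpoint (14,17/2) outside
  → clear

FREE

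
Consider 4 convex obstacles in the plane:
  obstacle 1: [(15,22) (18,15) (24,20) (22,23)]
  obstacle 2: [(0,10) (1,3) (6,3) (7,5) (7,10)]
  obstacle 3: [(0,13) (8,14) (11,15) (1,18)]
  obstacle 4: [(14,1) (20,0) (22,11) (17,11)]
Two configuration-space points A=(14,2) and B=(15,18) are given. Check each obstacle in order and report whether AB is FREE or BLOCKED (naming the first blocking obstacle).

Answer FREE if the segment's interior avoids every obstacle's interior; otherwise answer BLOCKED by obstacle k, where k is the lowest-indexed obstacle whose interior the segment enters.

FREE

Obstacle 1 [(15,22) (18,15) (24,20) (22,23)]:
  edge (15,22)–(18,15): clear
  edge (18,15)–(24,20): clear
  edge (24,20)–(22,23): clear
  edge (22,23)–(15,22): clear
  midpoint (29/2,10) outside
  → clear
Obstacle 2 [(0,10) (1,3) (6,3) (7,5) (7,10)]:
  edge (0,10)–(1,3): clear
  edge (1,3)–(6,3): clear
  edge (6,3)–(7,5): clear
  edge (7,5)–(7,10): clear
  edge (7,10)–(0,10): clear
  midpoint (29/2,10) outside
  → clear
Obstacle 3 [(0,13) (8,14) (11,15) (1,18)]:
  edge (0,13)–(8,14): clear
  edge (8,14)–(11,15): clear
  edge (11,15)–(1,18): clear
  edge (1,18)–(0,13): clear
  midpoint (29/2,10) outside
  → clear
Obstacle 4 [(14,1) (20,0) (22,11) (17,11)]:
  edge (14,1)–(20,0): clear
  edge (20,0)–(22,11): clear
  edge (22,11)–(17,11): clear
  edge (17,11)–(14,1): clear
  midpoint (29/2,10) outside
  → clear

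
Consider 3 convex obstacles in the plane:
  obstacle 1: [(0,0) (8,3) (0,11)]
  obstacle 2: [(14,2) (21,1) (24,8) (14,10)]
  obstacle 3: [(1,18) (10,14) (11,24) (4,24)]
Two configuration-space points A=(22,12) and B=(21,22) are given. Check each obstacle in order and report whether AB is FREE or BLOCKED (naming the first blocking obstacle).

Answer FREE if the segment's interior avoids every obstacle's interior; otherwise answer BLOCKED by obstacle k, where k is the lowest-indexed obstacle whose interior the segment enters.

FREE

Obstacle 1 [(0,0) (8,3) (0,11)]:
  edge (0,0)–(8,3): clear
  edge (8,3)–(0,11): clear
  edge (0,11)–(0,0): clear
  midpoint (43/2,17) outside
  → clear
Obstacle 2 [(14,2) (21,1) (24,8) (14,10)]:
  edge (14,2)–(21,1): clear
  edge (21,1)–(24,8): clear
  edge (24,8)–(14,10): clear
  edge (14,10)–(14,2): clear
  midpoint (43/2,17) outside
  → clear
Obstacle 3 [(1,18) (10,14) (11,24) (4,24)]:
  edge (1,18)–(10,14): clear
  edge (10,14)–(11,24): clear
  edge (11,24)–(4,24): clear
  edge (4,24)–(1,18): clear
  midpoint (43/2,17) outside
  → clear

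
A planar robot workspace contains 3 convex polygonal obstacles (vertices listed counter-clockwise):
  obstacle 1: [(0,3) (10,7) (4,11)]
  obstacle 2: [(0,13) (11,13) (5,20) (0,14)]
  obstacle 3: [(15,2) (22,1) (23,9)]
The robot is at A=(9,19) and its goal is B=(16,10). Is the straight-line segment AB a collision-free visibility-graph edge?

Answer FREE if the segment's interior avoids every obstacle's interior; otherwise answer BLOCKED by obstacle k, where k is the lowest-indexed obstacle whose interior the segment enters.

FREE

Obstacle 1 [(0,3) (10,7) (4,11)]:
  edge (0,3)–(10,7): clear
  edge (10,7)–(4,11): clear
  edge (4,11)–(0,3): clear
  midpoint (25/2,29/2) outside
  → clear
Obstacle 2 [(0,13) (11,13) (5,20) (0,14)]:
  edge (0,13)–(11,13): clear
  edge (11,13)–(5,20): clear
  edge (5,20)–(0,14): clear
  edge (0,14)–(0,13): clear
  midpoint (25/2,29/2) outside
  → clear
Obstacle 3 [(15,2) (22,1) (23,9)]:
  edge (15,2)–(22,1): clear
  edge (22,1)–(23,9): clear
  edge (23,9)–(15,2): clear
  midpoint (25/2,29/2) outside
  → clear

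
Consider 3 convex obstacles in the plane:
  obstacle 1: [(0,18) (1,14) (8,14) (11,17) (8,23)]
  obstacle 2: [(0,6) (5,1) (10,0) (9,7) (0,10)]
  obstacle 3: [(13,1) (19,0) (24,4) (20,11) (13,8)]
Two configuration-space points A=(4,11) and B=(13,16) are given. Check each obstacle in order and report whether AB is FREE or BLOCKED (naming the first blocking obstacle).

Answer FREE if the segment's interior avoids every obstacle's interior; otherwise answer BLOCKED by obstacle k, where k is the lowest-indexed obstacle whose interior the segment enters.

Obstacle 1 [(0,18) (1,14) (8,14) (11,17) (8,23)]:
  edge (0,18)–(1,14): clear
  edge (1,14)–(8,14): clear
  edge (8,14)–(11,17): clear
  edge (11,17)–(8,23): clear
  edge (8,23)–(0,18): clear
  midpoint (17/2,27/2) outside
  → clear
Obstacle 2 [(0,6) (5,1) (10,0) (9,7) (0,10)]:
  edge (0,6)–(5,1): clear
  edge (5,1)–(10,0): clear
  edge (10,0)–(9,7): clear
  edge (9,7)–(0,10): clear
  edge (0,10)–(0,6): clear
  midpoint (17/2,27/2) outside
  → clear
Obstacle 3 [(13,1) (19,0) (24,4) (20,11) (13,8)]:
  edge (13,1)–(19,0): clear
  edge (19,0)–(24,4): clear
  edge (24,4)–(20,11): clear
  edge (20,11)–(13,8): clear
  edge (13,8)–(13,1): clear
  midpoint (17/2,27/2) outside
  → clear

FREE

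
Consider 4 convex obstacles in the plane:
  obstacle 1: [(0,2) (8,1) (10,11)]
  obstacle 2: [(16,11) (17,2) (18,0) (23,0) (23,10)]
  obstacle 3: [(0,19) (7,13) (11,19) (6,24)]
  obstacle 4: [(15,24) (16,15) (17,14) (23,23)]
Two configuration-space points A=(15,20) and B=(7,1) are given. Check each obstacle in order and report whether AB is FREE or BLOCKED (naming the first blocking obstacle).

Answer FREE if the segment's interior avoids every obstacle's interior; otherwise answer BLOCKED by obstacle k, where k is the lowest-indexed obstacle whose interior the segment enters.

Obstacle 1 [(0,2) (8,1) (10,11)]:
  edge (0,2)–(8,1): crosses AB
  edge (8,1)–(10,11): crosses AB
  edge (10,11)–(0,2): clear
  → BLOCKED
Obstacle 2 [(16,11) (17,2) (18,0) (23,0) (23,10)]:
  edge (16,11)–(17,2): clear
  edge (17,2)–(18,0): clear
  edge (18,0)–(23,0): clear
  edge (23,0)–(23,10): clear
  edge (23,10)–(16,11): clear
  midpoint (11,21/2) outside
  → clear
Obstacle 3 [(0,19) (7,13) (11,19) (6,24)]:
  edge (0,19)–(7,13): clear
  edge (7,13)–(11,19): clear
  edge (11,19)–(6,24): clear
  edge (6,24)–(0,19): clear
  midpoint (11,21/2) outside
  → clear
Obstacle 4 [(15,24) (16,15) (17,14) (23,23)]:
  edge (15,24)–(16,15): clear
  edge (16,15)–(17,14): clear
  edge (17,14)–(23,23): clear
  edge (23,23)–(15,24): clear
  midpoint (11,21/2) outside
  → clear

BLOCKED by obstacle 1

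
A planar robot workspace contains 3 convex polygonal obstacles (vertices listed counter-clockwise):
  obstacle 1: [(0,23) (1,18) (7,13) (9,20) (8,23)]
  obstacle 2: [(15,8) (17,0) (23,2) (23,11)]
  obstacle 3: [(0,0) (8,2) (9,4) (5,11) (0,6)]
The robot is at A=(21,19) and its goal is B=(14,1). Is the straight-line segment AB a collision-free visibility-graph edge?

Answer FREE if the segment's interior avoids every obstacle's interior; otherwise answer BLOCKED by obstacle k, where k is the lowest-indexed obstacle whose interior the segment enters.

Obstacle 1 [(0,23) (1,18) (7,13) (9,20) (8,23)]:
  edge (0,23)–(1,18): clear
  edge (1,18)–(7,13): clear
  edge (7,13)–(9,20): clear
  edge (9,20)–(8,23): clear
  edge (8,23)–(0,23): clear
  midpoint (35/2,10) outside
  → clear
Obstacle 2 [(15,8) (17,0) (23,2) (23,11)]:
  edge (15,8)–(17,0): crosses AB
  edge (17,0)–(23,2): clear
  edge (23,2)–(23,11): clear
  edge (23,11)–(15,8): crosses AB
  → BLOCKED
Obstacle 3 [(0,0) (8,2) (9,4) (5,11) (0,6)]:
  edge (0,0)–(8,2): clear
  edge (8,2)–(9,4): clear
  edge (9,4)–(5,11): clear
  edge (5,11)–(0,6): clear
  edge (0,6)–(0,0): clear
  midpoint (35/2,10) outside
  → clear

BLOCKED by obstacle 2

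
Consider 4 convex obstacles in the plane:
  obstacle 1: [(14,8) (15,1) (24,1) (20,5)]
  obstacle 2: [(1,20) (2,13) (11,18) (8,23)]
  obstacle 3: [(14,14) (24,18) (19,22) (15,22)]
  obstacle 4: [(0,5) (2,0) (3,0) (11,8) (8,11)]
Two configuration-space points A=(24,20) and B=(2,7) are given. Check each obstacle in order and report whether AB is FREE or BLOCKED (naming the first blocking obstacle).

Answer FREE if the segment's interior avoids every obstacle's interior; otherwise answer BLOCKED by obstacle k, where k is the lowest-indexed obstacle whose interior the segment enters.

BLOCKED by obstacle 3

Obstacle 1 [(14,8) (15,1) (24,1) (20,5)]:
  edge (14,8)–(15,1): clear
  edge (15,1)–(24,1): clear
  edge (24,1)–(20,5): clear
  edge (20,5)–(14,8): clear
  midpoint (13,27/2) outside
  → clear
Obstacle 2 [(1,20) (2,13) (11,18) (8,23)]:
  edge (1,20)–(2,13): clear
  edge (2,13)–(11,18): clear
  edge (11,18)–(8,23): clear
  edge (8,23)–(1,20): clear
  midpoint (13,27/2) outside
  → clear
Obstacle 3 [(14,14) (24,18) (19,22) (15,22)]:
  edge (14,14)–(24,18): clear
  edge (24,18)–(19,22): crosses AB
  edge (19,22)–(15,22): clear
  edge (15,22)–(14,14): crosses AB
  → BLOCKED
Obstacle 4 [(0,5) (2,0) (3,0) (11,8) (8,11)]:
  edge (0,5)–(2,0): clear
  edge (2,0)–(3,0): clear
  edge (3,0)–(11,8): clear
  edge (11,8)–(8,11): crosses AB
  edge (8,11)–(0,5): crosses AB
  → BLOCKED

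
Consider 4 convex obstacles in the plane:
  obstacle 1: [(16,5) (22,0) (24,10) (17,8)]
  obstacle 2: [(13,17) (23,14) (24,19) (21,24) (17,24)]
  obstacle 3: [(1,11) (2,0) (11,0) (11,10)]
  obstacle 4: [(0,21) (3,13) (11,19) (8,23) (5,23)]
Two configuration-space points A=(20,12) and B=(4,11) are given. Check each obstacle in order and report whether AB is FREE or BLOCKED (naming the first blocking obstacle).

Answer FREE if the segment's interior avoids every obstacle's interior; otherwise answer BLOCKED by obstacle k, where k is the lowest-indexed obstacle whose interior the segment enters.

FREE

Obstacle 1 [(16,5) (22,0) (24,10) (17,8)]:
  edge (16,5)–(22,0): clear
  edge (22,0)–(24,10): clear
  edge (24,10)–(17,8): clear
  edge (17,8)–(16,5): clear
  midpoint (12,23/2) outside
  → clear
Obstacle 2 [(13,17) (23,14) (24,19) (21,24) (17,24)]:
  edge (13,17)–(23,14): clear
  edge (23,14)–(24,19): clear
  edge (24,19)–(21,24): clear
  edge (21,24)–(17,24): clear
  edge (17,24)–(13,17): clear
  midpoint (12,23/2) outside
  → clear
Obstacle 3 [(1,11) (2,0) (11,0) (11,10)]:
  edge (1,11)–(2,0): clear
  edge (2,0)–(11,0): clear
  edge (11,0)–(11,10): clear
  edge (11,10)–(1,11): clear
  midpoint (12,23/2) outside
  → clear
Obstacle 4 [(0,21) (3,13) (11,19) (8,23) (5,23)]:
  edge (0,21)–(3,13): clear
  edge (3,13)–(11,19): clear
  edge (11,19)–(8,23): clear
  edge (8,23)–(5,23): clear
  edge (5,23)–(0,21): clear
  midpoint (12,23/2) outside
  → clear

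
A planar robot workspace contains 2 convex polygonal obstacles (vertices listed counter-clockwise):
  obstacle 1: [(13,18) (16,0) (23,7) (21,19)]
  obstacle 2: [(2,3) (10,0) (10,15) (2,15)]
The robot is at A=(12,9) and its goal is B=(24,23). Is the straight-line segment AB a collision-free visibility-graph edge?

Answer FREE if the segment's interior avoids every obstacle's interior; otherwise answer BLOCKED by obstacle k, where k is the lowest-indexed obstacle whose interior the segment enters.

BLOCKED by obstacle 1

Obstacle 1 [(13,18) (16,0) (23,7) (21,19)]:
  edge (13,18)–(16,0): crosses AB
  edge (16,0)–(23,7): clear
  edge (23,7)–(21,19): clear
  edge (21,19)–(13,18): crosses AB
  → BLOCKED
Obstacle 2 [(2,3) (10,0) (10,15) (2,15)]:
  edge (2,3)–(10,0): clear
  edge (10,0)–(10,15): clear
  edge (10,15)–(2,15): clear
  edge (2,15)–(2,3): clear
  midpoint (18,16) outside
  → clear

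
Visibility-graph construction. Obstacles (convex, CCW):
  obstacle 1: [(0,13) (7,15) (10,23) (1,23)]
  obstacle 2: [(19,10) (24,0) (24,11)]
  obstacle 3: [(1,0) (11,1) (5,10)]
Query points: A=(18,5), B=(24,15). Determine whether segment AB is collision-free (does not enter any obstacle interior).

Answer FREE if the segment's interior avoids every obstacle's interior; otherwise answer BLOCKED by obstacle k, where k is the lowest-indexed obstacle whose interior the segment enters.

Obstacle 1 [(0,13) (7,15) (10,23) (1,23)]:
  edge (0,13)–(7,15): clear
  edge (7,15)–(10,23): clear
  edge (10,23)–(1,23): clear
  edge (1,23)–(0,13): clear
  midpoint (21,10) outside
  → clear
Obstacle 2 [(19,10) (24,0) (24,11)]:
  edge (19,10)–(24,0): crosses AB
  edge (24,0)–(24,11): clear
  edge (24,11)–(19,10): crosses AB
  → BLOCKED
Obstacle 3 [(1,0) (11,1) (5,10)]:
  edge (1,0)–(11,1): clear
  edge (11,1)–(5,10): clear
  edge (5,10)–(1,0): clear
  midpoint (21,10) outside
  → clear

BLOCKED by obstacle 2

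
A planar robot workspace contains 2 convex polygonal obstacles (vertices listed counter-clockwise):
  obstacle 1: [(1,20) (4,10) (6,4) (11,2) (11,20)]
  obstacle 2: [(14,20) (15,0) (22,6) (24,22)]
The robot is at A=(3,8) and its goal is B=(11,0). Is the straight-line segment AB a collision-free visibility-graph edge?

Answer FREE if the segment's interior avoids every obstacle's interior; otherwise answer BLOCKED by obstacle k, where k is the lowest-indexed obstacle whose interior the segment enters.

BLOCKED by obstacle 1

Obstacle 1 [(1,20) (4,10) (6,4) (11,2) (11,20)]:
  edge (1,20)–(4,10): clear
  edge (4,10)–(6,4): crosses AB
  edge (6,4)–(11,2): crosses AB
  edge (11,2)–(11,20): clear
  edge (11,20)–(1,20): clear
  → BLOCKED
Obstacle 2 [(14,20) (15,0) (22,6) (24,22)]:
  edge (14,20)–(15,0): clear
  edge (15,0)–(22,6): clear
  edge (22,6)–(24,22): clear
  edge (24,22)–(14,20): clear
  midpoint (7,4) outside
  → clear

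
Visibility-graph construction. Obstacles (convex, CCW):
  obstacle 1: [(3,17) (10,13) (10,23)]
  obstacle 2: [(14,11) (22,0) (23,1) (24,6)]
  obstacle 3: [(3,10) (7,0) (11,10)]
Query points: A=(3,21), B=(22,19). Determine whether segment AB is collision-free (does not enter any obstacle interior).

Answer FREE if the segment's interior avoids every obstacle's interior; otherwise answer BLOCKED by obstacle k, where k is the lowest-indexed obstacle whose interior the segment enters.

Obstacle 1 [(3,17) (10,13) (10,23)]:
  edge (3,17)–(10,13): clear
  edge (10,13)–(10,23): crosses AB
  edge (10,23)–(3,17): crosses AB
  → BLOCKED
Obstacle 2 [(14,11) (22,0) (23,1) (24,6)]:
  edge (14,11)–(22,0): clear
  edge (22,0)–(23,1): clear
  edge (23,1)–(24,6): clear
  edge (24,6)–(14,11): clear
  midpoint (25/2,20) outside
  → clear
Obstacle 3 [(3,10) (7,0) (11,10)]:
  edge (3,10)–(7,0): clear
  edge (7,0)–(11,10): clear
  edge (11,10)–(3,10): clear
  midpoint (25/2,20) outside
  → clear

BLOCKED by obstacle 1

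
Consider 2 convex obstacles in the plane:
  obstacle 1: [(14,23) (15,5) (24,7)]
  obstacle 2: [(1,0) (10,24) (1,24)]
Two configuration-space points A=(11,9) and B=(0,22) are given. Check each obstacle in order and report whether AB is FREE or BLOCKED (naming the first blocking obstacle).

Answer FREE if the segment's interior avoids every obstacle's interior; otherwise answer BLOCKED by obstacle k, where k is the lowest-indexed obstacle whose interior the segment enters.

BLOCKED by obstacle 2

Obstacle 1 [(14,23) (15,5) (24,7)]:
  edge (14,23)–(15,5): clear
  edge (15,5)–(24,7): clear
  edge (24,7)–(14,23): clear
  midpoint (11/2,31/2) outside
  → clear
Obstacle 2 [(1,0) (10,24) (1,24)]:
  edge (1,0)–(10,24): crosses AB
  edge (10,24)–(1,24): clear
  edge (1,24)–(1,0): crosses AB
  → BLOCKED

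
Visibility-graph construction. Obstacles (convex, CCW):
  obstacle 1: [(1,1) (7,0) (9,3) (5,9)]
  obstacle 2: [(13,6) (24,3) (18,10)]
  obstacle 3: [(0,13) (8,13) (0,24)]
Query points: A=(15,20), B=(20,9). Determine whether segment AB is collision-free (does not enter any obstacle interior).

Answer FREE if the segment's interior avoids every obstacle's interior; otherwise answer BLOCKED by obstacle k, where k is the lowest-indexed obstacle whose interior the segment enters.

FREE

Obstacle 1 [(1,1) (7,0) (9,3) (5,9)]:
  edge (1,1)–(7,0): clear
  edge (7,0)–(9,3): clear
  edge (9,3)–(5,9): clear
  edge (5,9)–(1,1): clear
  midpoint (35/2,29/2) outside
  → clear
Obstacle 2 [(13,6) (24,3) (18,10)]:
  edge (13,6)–(24,3): clear
  edge (24,3)–(18,10): clear
  edge (18,10)–(13,6): clear
  midpoint (35/2,29/2) outside
  → clear
Obstacle 3 [(0,13) (8,13) (0,24)]:
  edge (0,13)–(8,13): clear
  edge (8,13)–(0,24): clear
  edge (0,24)–(0,13): clear
  midpoint (35/2,29/2) outside
  → clear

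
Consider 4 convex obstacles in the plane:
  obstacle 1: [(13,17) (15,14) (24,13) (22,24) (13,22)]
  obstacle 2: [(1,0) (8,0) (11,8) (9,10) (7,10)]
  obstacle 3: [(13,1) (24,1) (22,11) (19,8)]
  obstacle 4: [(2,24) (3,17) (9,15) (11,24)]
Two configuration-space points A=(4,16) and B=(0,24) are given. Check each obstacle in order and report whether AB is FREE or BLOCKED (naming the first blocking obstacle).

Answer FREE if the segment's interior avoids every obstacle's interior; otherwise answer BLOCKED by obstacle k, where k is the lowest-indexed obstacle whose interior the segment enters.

Obstacle 1 [(13,17) (15,14) (24,13) (22,24) (13,22)]:
  edge (13,17)–(15,14): clear
  edge (15,14)–(24,13): clear
  edge (24,13)–(22,24): clear
  edge (22,24)–(13,22): clear
  edge (13,22)–(13,17): clear
  midpoint (2,20) outside
  → clear
Obstacle 2 [(1,0) (8,0) (11,8) (9,10) (7,10)]:
  edge (1,0)–(8,0): clear
  edge (8,0)–(11,8): clear
  edge (11,8)–(9,10): clear
  edge (9,10)–(7,10): clear
  edge (7,10)–(1,0): clear
  midpoint (2,20) outside
  → clear
Obstacle 3 [(13,1) (24,1) (22,11) (19,8)]:
  edge (13,1)–(24,1): clear
  edge (24,1)–(22,11): clear
  edge (22,11)–(19,8): clear
  edge (19,8)–(13,1): clear
  midpoint (2,20) outside
  → clear
Obstacle 4 [(2,24) (3,17) (9,15) (11,24)]:
  edge (2,24)–(3,17): crosses AB
  edge (3,17)–(9,15): crosses AB
  edge (9,15)–(11,24): clear
  edge (11,24)–(2,24): clear
  → BLOCKED

BLOCKED by obstacle 4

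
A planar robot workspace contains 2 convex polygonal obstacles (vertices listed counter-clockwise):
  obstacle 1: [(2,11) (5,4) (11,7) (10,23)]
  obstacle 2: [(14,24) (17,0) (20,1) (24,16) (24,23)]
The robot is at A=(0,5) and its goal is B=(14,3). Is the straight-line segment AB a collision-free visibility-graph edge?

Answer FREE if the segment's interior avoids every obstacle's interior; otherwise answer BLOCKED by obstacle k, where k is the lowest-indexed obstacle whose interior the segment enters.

BLOCKED by obstacle 1

Obstacle 1 [(2,11) (5,4) (11,7) (10,23)]:
  edge (2,11)–(5,4): crosses AB
  edge (5,4)–(11,7): crosses AB
  edge (11,7)–(10,23): clear
  edge (10,23)–(2,11): clear
  → BLOCKED
Obstacle 2 [(14,24) (17,0) (20,1) (24,16) (24,23)]:
  edge (14,24)–(17,0): clear
  edge (17,0)–(20,1): clear
  edge (20,1)–(24,16): clear
  edge (24,16)–(24,23): clear
  edge (24,23)–(14,24): clear
  midpoint (7,4) outside
  → clear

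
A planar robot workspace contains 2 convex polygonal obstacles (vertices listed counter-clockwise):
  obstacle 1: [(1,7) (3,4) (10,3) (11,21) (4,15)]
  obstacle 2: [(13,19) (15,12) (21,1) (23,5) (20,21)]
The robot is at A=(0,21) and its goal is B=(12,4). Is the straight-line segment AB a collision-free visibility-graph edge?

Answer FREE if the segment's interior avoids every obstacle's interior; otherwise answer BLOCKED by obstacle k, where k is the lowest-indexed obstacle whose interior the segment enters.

Obstacle 1 [(1,7) (3,4) (10,3) (11,21) (4,15)]:
  edge (1,7)–(3,4): clear
  edge (3,4)–(10,3): clear
  edge (10,3)–(11,21): crosses AB
  edge (11,21)–(4,15): crosses AB
  edge (4,15)–(1,7): clear
  → BLOCKED
Obstacle 2 [(13,19) (15,12) (21,1) (23,5) (20,21)]:
  edge (13,19)–(15,12): clear
  edge (15,12)–(21,1): clear
  edge (21,1)–(23,5): clear
  edge (23,5)–(20,21): clear
  edge (20,21)–(13,19): clear
  midpoint (6,25/2) outside
  → clear

BLOCKED by obstacle 1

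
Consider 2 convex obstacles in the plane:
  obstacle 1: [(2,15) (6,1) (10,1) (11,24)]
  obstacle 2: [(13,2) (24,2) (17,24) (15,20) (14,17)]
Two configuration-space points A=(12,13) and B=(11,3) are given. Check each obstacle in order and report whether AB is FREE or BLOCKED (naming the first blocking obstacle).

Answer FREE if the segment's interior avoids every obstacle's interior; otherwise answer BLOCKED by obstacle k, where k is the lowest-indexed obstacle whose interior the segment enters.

Obstacle 1 [(2,15) (6,1) (10,1) (11,24)]:
  edge (2,15)–(6,1): clear
  edge (6,1)–(10,1): clear
  edge (10,1)–(11,24): clear
  edge (11,24)–(2,15): clear
  midpoint (23/2,8) outside
  → clear
Obstacle 2 [(13,2) (24,2) (17,24) (15,20) (14,17)]:
  edge (13,2)–(24,2): clear
  edge (24,2)–(17,24): clear
  edge (17,24)–(15,20): clear
  edge (15,20)–(14,17): clear
  edge (14,17)–(13,2): clear
  midpoint (23/2,8) outside
  → clear

FREE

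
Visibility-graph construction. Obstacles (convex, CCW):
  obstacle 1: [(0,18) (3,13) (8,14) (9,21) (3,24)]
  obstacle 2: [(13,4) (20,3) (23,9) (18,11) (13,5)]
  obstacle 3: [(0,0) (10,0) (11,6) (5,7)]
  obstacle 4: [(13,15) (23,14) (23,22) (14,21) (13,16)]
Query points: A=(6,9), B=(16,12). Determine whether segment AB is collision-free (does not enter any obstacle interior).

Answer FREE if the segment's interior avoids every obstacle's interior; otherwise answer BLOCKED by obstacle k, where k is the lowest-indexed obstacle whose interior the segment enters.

FREE

Obstacle 1 [(0,18) (3,13) (8,14) (9,21) (3,24)]:
  edge (0,18)–(3,13): clear
  edge (3,13)–(8,14): clear
  edge (8,14)–(9,21): clear
  edge (9,21)–(3,24): clear
  edge (3,24)–(0,18): clear
  midpoint (11,21/2) outside
  → clear
Obstacle 2 [(13,4) (20,3) (23,9) (18,11) (13,5)]:
  edge (13,4)–(20,3): clear
  edge (20,3)–(23,9): clear
  edge (23,9)–(18,11): clear
  edge (18,11)–(13,5): clear
  edge (13,5)–(13,4): clear
  midpoint (11,21/2) outside
  → clear
Obstacle 3 [(0,0) (10,0) (11,6) (5,7)]:
  edge (0,0)–(10,0): clear
  edge (10,0)–(11,6): clear
  edge (11,6)–(5,7): clear
  edge (5,7)–(0,0): clear
  midpoint (11,21/2) outside
  → clear
Obstacle 4 [(13,15) (23,14) (23,22) (14,21) (13,16)]:
  edge (13,15)–(23,14): clear
  edge (23,14)–(23,22): clear
  edge (23,22)–(14,21): clear
  edge (14,21)–(13,16): clear
  edge (13,16)–(13,15): clear
  midpoint (11,21/2) outside
  → clear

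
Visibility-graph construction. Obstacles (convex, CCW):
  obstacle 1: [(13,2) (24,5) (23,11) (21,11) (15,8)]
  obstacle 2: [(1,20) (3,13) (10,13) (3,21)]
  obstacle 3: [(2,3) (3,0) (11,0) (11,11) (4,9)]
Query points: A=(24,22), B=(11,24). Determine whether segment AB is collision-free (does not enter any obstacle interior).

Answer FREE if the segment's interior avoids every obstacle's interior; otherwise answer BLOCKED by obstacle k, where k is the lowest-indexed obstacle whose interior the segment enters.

Obstacle 1 [(13,2) (24,5) (23,11) (21,11) (15,8)]:
  edge (13,2)–(24,5): clear
  edge (24,5)–(23,11): clear
  edge (23,11)–(21,11): clear
  edge (21,11)–(15,8): clear
  edge (15,8)–(13,2): clear
  midpoint (35/2,23) outside
  → clear
Obstacle 2 [(1,20) (3,13) (10,13) (3,21)]:
  edge (1,20)–(3,13): clear
  edge (3,13)–(10,13): clear
  edge (10,13)–(3,21): clear
  edge (3,21)–(1,20): clear
  midpoint (35/2,23) outside
  → clear
Obstacle 3 [(2,3) (3,0) (11,0) (11,11) (4,9)]:
  edge (2,3)–(3,0): clear
  edge (3,0)–(11,0): clear
  edge (11,0)–(11,11): clear
  edge (11,11)–(4,9): clear
  edge (4,9)–(2,3): clear
  midpoint (35/2,23) outside
  → clear

FREE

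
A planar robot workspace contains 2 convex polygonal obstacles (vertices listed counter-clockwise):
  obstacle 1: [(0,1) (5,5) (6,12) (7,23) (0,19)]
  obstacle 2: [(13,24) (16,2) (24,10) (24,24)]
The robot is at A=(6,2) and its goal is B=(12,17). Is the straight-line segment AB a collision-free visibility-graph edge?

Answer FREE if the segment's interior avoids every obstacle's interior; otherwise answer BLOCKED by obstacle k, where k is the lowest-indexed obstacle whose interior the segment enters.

Obstacle 1 [(0,1) (5,5) (6,12) (7,23) (0,19)]:
  edge (0,1)–(5,5): clear
  edge (5,5)–(6,12): clear
  edge (6,12)–(7,23): clear
  edge (7,23)–(0,19): clear
  edge (0,19)–(0,1): clear
  midpoint (9,19/2) outside
  → clear
Obstacle 2 [(13,24) (16,2) (24,10) (24,24)]:
  edge (13,24)–(16,2): clear
  edge (16,2)–(24,10): clear
  edge (24,10)–(24,24): clear
  edge (24,24)–(13,24): clear
  midpoint (9,19/2) outside
  → clear

FREE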